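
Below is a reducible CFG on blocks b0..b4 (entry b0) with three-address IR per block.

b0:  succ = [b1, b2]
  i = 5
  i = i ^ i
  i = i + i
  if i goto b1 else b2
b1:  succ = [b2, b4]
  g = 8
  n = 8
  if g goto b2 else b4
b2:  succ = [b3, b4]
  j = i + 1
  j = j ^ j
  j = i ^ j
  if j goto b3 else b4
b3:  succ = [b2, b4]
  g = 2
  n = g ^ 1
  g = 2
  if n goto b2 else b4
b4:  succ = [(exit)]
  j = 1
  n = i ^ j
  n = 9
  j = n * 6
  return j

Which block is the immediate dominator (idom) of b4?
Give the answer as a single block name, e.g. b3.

Answer: b0

Analysis:
idom tree: b1←b0 b2←b0 b3←b2 b4←b0
Dom∩ at merges:
  b2: preds {b0,b1,b3}: {b0} ∩ {b0,b1} ∩ {b0,b2,b3} = {b0}; idom=b0
  b4: preds {b1,b2,b3}: {b0,b1} ∩ {b0,b2} ∩ {b0,b2,b3} = {b0}; idom=b0

idom(b4) = b0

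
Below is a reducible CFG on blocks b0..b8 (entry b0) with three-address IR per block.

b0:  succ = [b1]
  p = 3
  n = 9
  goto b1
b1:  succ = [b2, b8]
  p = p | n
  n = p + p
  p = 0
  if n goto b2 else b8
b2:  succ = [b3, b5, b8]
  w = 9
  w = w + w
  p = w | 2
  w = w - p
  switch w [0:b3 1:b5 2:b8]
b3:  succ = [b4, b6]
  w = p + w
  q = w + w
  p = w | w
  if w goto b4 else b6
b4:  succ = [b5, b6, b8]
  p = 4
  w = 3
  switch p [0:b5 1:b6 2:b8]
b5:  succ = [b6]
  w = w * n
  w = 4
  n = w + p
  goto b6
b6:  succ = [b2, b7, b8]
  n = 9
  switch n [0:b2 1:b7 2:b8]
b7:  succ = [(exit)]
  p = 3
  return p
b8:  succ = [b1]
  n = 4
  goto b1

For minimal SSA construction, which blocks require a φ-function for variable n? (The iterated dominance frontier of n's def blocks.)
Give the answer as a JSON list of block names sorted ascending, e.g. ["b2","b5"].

Answer: ["b1", "b2", "b6", "b8"]

Analysis:
idom tree: b1←b0 b2←b1 b3←b2 b4←b3 b5←b2 b6←b2 b7←b6 b8←b1
Join-block Dom:
  b1: preds {b0,b8}: {b0} ∩ {b0,b1,b8} = {b0}; idom=b0
  b2: preds {b1,b6}: {b0,b1} ∩ {b0,b1,b2,b6} = {b0,b1}; idom=b1
  b5: preds {b2,b4}: {b0,b1,b2} ∩ {b0,b1,b2,b3,b4} = {b0,b1,b2}; idom=b2
  b6: preds {b3,b4,b5}: {b0,b1,b2,b3} ∩ {b0,b1,b2,b3,b4} ∩ {b0,b1,b2,b5} = {b0,b1,b2}; idom=b2
  b8: preds {b1,b2,b4,b6}: {b0,b1} ∩ {b0,b1,b2} ∩ {b0,b1,b2,b3,b4} ∩ {b0,b1,b2,b6} = {b0,b1}; idom=b1

Frontier:
  join b1 pred b0: · stop@b0
  join b1 pred b8: b8→b1 stop@b0
  join b2 pred b1: · stop@b1
  join b2 pred b6: b6→b2 stop@b1
  join b5 pred b2: · stop@b2
  join b5 pred b4: b4→b3 stop@b2
  join b6 pred b3: b3 stop@b2
  join b6 pred b4: b4→b3 stop@b2
  join b6 pred b5: b5 stop@b2
  join b8 pred b1: · stop@b1
  join b8 pred b2: b2 stop@b1
  join b8 pred b4: b4→b3→b2 stop@b1
  join b8 pred b6: b6→b2 stop@b1
  DF(b0)=∅
  DF(b1)={b1}
  DF(b2)={b2,b8}
  DF(b3)={b5,b6,b8}
  DF(b4)={b5,b6,b8}
  DF(b5)={b6}
  DF(b6)={b2,b8}
  DF(b7)=∅
  DF(b8)={b1}

φ for n: defs {b0,b1,b5,b6,b8}
  DF⁺ = {b1,b2,b6,b8}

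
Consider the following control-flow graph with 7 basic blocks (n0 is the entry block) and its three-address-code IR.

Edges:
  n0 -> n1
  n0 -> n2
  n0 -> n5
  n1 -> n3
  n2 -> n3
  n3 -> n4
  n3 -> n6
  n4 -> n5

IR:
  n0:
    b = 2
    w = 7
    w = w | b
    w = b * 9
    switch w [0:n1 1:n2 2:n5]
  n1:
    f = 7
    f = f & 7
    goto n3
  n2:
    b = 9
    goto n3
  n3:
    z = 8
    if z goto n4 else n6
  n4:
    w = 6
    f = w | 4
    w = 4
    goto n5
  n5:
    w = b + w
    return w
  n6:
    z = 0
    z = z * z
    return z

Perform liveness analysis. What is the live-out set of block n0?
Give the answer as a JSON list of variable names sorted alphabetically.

Block summaries:
  n0: def={b,w} ue=∅
  n1: def={f} ue=∅
  n2: def={b} ue=∅
  n3: def={z} ue=∅
  n4: def={f,w} ue=∅
  n5: def={w} ue={b,w}
  n6: def={z} ue=∅

Live sets:
  live n0: ∅→{b,w}
  live n1: {b}→{b}
  live n2: ∅→{b}
  live n3: {b}→{b}
  live n4: {b}→{b,w}
  live n5: {b,w}→∅
  live n6: ∅→∅

live-out(n0) = ["b", "w"]

Answer: ["b", "w"]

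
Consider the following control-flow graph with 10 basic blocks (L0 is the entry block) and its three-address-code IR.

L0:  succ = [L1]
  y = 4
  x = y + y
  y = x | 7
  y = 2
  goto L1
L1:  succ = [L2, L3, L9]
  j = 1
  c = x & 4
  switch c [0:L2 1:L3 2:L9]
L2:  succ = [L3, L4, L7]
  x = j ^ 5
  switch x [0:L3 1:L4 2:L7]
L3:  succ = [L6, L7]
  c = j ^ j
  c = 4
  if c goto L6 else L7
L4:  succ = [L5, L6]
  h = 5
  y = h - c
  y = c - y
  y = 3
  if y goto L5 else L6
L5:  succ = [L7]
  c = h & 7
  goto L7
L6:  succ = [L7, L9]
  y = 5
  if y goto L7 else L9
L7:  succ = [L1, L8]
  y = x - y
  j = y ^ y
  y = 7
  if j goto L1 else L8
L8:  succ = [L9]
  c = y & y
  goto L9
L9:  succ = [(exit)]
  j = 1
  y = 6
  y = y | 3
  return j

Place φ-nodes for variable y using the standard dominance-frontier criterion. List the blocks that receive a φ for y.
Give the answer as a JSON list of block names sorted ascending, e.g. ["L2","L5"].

Answer: ["L1", "L6", "L7", "L9"]

Working:
idom tree: L1←L0 L2←L1 L3←L1 L4←L2 L5←L4 L6←L1 L7←L1 L8←L7 L9←L1
Dom∩ at merges:
  L1: preds {L0,L7}: {L0} ∩ {L0,L1,L7} = {L0}; idom=L0
  L3: preds {L1,L2}: {L0,L1} ∩ {L0,L1,L2} = {L0,L1}; idom=L1
  L6: preds {L3,L4}: {L0,L1,L3} ∩ {L0,L1,L2,L4} = {L0,L1}; idom=L1
  L7: preds {L2,L3,L5,L6}: {L0,L1,L2} ∩ {L0,L1,L3} ∩ {L0,L1,L2,L4,L5} ∩ {L0,L1,L6} = {L0,L1}; idom=L1
  L9: preds {L1,L6,L8}: {L0,L1} ∩ {L0,L1,L6} ∩ {L0,L1,L7,L8} = {L0,L1}; idom=L1

Frontier:
  L1←L0: walk · to L0
  L1←L7: walk L7→L1 to L0
  L3←L1: walk · to L1
  L3←L2: walk L2 to L1
  L6←L3: walk L3 to L1
  L6←L4: walk L4→L2 to L1
  L7←L2: walk L2 to L1
  L7←L3: walk L3 to L1
  L7←L5: walk L5→L4→L2 to L1
  L7←L6: walk L6 to L1
  L9←L1: walk · to L1
  L9←L6: walk L6 to L1
  L9←L8: walk L8→L7 to L1
  L0 → ∅
  L1 → {L1}
  L2 → {L3,L6,L7}
  L3 → {L6,L7}
  L4 → {L6,L7}
  L5 → {L7}
  L6 → {L7,L9}
  L7 → {L1,L9}
  L8 → {L9}
  L9 → ∅

φ for y: defs {L0,L4,L6,L7,L9}
  DF⁺ = {L1,L6,L7,L9}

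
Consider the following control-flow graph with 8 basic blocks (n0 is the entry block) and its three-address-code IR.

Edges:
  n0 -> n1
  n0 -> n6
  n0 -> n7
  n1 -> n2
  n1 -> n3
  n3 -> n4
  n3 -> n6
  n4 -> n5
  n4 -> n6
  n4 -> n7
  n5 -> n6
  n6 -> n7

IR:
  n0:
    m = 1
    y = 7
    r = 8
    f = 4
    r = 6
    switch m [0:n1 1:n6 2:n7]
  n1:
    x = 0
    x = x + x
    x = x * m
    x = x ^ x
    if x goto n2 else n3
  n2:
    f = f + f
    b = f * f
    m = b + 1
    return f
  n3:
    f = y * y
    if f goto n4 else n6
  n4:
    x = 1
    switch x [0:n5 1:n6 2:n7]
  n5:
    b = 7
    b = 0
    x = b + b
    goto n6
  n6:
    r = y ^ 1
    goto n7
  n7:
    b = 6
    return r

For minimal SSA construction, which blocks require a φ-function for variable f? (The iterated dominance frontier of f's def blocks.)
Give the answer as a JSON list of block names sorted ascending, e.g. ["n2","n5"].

Answer: ["n6", "n7"]

Derivation:
idom tree: n1←n0 n2←n1 n3←n1 n4←n3 n5←n4 n6←n0 n7←n0
Dom at joins:
  n6: preds {n0,n3,n4,n5}: {n0} ∩ {n0,n1,n3} ∩ {n0,n1,n3,n4} ∩ {n0,n1,n3,n4,n5} = {n0}; idom=n0
  n7: preds {n0,n4,n6}: {n0} ∩ {n0,n1,n3,n4} ∩ {n0,n6} = {n0}; idom=n0

Frontier:
  join n6 pred n0: · stop@n0
  join n6 pred n3: n3→n1 stop@n0
  join n6 pred n4: n4→n3→n1 stop@n0
  join n6 pred n5: n5→n4→n3→n1 stop@n0
  join n7 pred n0: · stop@n0
  join n7 pred n4: n4→n3→n1 stop@n0
  join n7 pred n6: n6 stop@n0
  n0 → ∅
  n1 → {n6,n7}
  n2 → ∅
  n3 → {n6,n7}
  n4 → {n6,n7}
  n5 → {n6}
  n6 → {n7}
  n7 → ∅

φ for f: defs {n0,n2,n3}
  DF⁺ = {n6,n7}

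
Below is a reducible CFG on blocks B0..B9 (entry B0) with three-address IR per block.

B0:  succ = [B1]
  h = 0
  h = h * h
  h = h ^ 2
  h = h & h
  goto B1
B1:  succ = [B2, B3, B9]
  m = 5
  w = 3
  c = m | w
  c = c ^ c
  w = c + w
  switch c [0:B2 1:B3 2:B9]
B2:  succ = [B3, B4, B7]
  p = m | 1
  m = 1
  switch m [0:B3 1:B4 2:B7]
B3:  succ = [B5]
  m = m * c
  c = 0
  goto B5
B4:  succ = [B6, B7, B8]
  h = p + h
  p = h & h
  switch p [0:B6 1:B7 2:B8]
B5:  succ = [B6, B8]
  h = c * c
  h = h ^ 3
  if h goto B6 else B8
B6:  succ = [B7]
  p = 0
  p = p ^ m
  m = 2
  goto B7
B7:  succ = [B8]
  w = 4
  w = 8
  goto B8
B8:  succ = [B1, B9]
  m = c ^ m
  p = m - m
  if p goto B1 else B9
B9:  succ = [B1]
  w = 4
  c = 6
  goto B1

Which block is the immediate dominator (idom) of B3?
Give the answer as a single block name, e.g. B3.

Answer: B1

Derivation:
idom tree: B1←B0 B2←B1 B3←B1 B4←B2 B5←B3 B6←B1 B7←B1 B8←B1 B9←B1
Dom at joins:
  B1: preds {B0,B8,B9}: {B0} ∩ {B0,B1,B8} ∩ {B0,B1,B9} = {B0}; idom=B0
  B3: preds {B1,B2}: {B0,B1} ∩ {B0,B1,B2} = {B0,B1}; idom=B1
  B6: preds {B4,B5}: {B0,B1,B2,B4} ∩ {B0,B1,B3,B5} = {B0,B1}; idom=B1
  B7: preds {B2,B4,B6}: {B0,B1,B2} ∩ {B0,B1,B2,B4} ∩ {B0,B1,B6} = {B0,B1}; idom=B1
  B8: preds {B4,B5,B7}: {B0,B1,B2,B4} ∩ {B0,B1,B3,B5} ∩ {B0,B1,B7} = {B0,B1}; idom=B1
  B9: preds {B1,B8}: {B0,B1} ∩ {B0,B1,B8} = {B0,B1}; idom=B1

idom(B3) = B1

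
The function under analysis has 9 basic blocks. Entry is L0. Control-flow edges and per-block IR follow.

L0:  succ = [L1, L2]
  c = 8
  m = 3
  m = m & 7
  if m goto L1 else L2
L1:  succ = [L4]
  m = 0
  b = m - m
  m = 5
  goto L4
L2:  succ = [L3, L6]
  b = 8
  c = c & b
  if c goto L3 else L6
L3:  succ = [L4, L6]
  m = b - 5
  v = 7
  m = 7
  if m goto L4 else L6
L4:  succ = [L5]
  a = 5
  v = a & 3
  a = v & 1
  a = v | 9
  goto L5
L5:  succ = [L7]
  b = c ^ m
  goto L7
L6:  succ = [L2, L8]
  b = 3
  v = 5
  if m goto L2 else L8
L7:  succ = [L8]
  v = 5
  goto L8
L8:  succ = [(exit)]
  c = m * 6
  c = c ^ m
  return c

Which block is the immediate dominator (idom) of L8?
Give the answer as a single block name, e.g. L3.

Answer: L0

Working:
idom tree: L1←L0 L2←L0 L3←L2 L4←L0 L5←L4 L6←L2 L7←L5 L8←L0
Join-block Dom:
  L2: preds {L0,L6}: {L0} ∩ {L0,L2,L6} = {L0}; idom=L0
  L4: preds {L1,L3}: {L0,L1} ∩ {L0,L2,L3} = {L0}; idom=L0
  L6: preds {L2,L3}: {L0,L2} ∩ {L0,L2,L3} = {L0,L2}; idom=L2
  L8: preds {L6,L7}: {L0,L2,L6} ∩ {L0,L4,L5,L7} = {L0}; idom=L0

idom(L8) = L0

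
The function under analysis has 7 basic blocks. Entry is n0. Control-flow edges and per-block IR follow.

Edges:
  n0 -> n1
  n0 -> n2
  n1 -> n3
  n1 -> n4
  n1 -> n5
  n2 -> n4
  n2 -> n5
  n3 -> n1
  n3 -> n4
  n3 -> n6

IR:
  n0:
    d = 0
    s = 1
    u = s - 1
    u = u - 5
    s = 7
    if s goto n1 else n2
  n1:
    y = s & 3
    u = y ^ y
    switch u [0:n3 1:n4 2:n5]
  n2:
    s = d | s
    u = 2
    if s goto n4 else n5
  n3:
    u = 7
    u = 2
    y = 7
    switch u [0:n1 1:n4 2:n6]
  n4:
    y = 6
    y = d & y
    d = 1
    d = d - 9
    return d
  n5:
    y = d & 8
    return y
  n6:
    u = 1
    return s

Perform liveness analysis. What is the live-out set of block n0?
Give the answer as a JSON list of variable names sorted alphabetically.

Answer: ["d", "s"]

Working:
Block summaries:
  n0 def {d,s,u} use ∅
  n1 def {u,y} use {s}
  n2 def {s,u} use {d,s}
  n3 def {u,y} use ∅
  n4 def {d,y} use {d}
  n5 def {y} use {d}
  n6 def {u} use {s}

Live sets:
  live n0: ∅→{d,s}
  live n1: {d,s}→{d,s}
  live n2: {d,s}→{d}
  live n3: {d,s}→{d,s}
  live n4: {d}→∅
  live n5: {d}→∅
  live n6: {s}→∅

live-out(n0) = ["d", "s"]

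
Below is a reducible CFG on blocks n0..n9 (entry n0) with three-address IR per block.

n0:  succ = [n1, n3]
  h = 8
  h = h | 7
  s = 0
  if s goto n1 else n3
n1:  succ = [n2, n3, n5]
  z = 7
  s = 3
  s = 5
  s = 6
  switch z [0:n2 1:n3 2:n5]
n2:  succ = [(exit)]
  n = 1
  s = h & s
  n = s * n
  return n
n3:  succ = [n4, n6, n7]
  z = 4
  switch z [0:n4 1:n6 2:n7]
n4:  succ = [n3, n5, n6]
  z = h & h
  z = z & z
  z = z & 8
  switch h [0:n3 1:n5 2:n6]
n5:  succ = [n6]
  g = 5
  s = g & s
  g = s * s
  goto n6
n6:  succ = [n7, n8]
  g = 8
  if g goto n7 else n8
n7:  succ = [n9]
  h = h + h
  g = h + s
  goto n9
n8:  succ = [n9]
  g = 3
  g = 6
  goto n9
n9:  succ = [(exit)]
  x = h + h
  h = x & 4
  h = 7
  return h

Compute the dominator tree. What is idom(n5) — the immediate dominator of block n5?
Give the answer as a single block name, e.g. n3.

idom tree: n1←n0 n2←n1 n3←n0 n4←n3 n5←n0 n6←n0 n7←n0 n8←n6 n9←n0
Join-block Dom:
  n3: preds {n0,n1,n4}: {n0} ∩ {n0,n1} ∩ {n0,n3,n4} = {n0}; idom=n0
  n5: preds {n1,n4}: {n0,n1} ∩ {n0,n3,n4} = {n0}; idom=n0
  n6: preds {n3,n4,n5}: {n0,n3} ∩ {n0,n3,n4} ∩ {n0,n5} = {n0}; idom=n0
  n7: preds {n3,n6}: {n0,n3} ∩ {n0,n6} = {n0}; idom=n0
  n9: preds {n7,n8}: {n0,n7} ∩ {n0,n6,n8} = {n0}; idom=n0

idom(n5) = n0

Answer: n0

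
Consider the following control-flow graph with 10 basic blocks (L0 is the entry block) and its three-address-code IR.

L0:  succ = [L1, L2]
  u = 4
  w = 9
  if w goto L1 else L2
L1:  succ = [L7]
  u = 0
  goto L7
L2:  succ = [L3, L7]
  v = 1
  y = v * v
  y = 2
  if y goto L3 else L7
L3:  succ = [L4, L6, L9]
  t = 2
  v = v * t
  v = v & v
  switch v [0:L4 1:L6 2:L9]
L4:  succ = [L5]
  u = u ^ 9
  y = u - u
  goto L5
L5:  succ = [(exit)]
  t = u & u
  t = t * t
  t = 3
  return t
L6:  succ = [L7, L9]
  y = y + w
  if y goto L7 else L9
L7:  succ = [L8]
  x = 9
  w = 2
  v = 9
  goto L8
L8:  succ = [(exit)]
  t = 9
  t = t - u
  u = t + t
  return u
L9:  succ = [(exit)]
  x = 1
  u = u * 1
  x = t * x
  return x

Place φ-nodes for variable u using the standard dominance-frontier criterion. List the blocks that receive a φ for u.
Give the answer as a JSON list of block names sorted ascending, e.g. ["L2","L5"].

idom tree: L1←L0 L2←L0 L3←L2 L4←L3 L5←L4 L6←L3 L7←L0 L8←L7 L9←L3
Dom at joins:
  L7: preds {L1,L2,L6}: {L0,L1} ∩ {L0,L2} ∩ {L0,L2,L3,L6} = {L0}; idom=L0
  L9: preds {L3,L6}: {L0,L2,L3} ∩ {L0,L2,L3,L6} = {L0,L2,L3}; idom=L3

Frontier:
  join L7 pred L1: L1 stop@L0
  join L7 pred L2: L2 stop@L0
  join L7 pred L6: L6→L3→L2 stop@L0
  join L9 pred L3: · stop@L3
  join L9 pred L6: L6 stop@L3
  L0: DF=∅
  L1: DF={L7}
  L2: DF={L7}
  L3: DF={L7}
  L4: DF=∅
  L5: DF=∅
  L6: DF={L7,L9}
  L7: DF=∅
  L8: DF=∅
  L9: DF=∅

φ for u: defs {L0,L1,L4,L8,L9}
  DF⁺ = {L7}

Answer: ["L7"]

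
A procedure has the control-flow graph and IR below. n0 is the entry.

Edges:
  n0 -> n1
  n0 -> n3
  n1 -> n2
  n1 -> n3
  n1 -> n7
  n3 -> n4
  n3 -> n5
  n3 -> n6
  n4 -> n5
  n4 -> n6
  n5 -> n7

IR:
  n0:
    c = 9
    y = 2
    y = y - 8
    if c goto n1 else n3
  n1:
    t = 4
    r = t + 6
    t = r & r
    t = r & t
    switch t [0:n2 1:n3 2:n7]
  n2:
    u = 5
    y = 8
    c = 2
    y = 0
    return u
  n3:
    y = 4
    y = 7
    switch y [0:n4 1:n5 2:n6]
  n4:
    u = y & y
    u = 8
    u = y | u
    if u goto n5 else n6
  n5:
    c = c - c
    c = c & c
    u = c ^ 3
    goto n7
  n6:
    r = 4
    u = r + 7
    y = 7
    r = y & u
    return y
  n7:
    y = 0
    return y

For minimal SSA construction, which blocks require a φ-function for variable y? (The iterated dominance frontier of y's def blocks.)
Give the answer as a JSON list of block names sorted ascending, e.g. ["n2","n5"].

idom tree: n1←n0 n2←n1 n3←n0 n4←n3 n5←n3 n6←n3 n7←n0
Dom∩ at merges:
  n3: preds {n0,n1}: {n0} ∩ {n0,n1} = {n0}; idom=n0
  n5: preds {n3,n4}: {n0,n3} ∩ {n0,n3,n4} = {n0,n3}; idom=n3
  n6: preds {n3,n4}: {n0,n3} ∩ {n0,n3,n4} = {n0,n3}; idom=n3
  n7: preds {n1,n5}: {n0,n1} ∩ {n0,n3,n5} = {n0}; idom=n0

DF derivation:
  n3←n0: walk · to n0
  n3←n1: walk n1 to n0
  n5←n3: walk · to n3
  n5←n4: walk n4 to n3
  n6←n3: walk · to n3
  n6←n4: walk n4 to n3
  n7←n1: walk n1 to n0
  n7←n5: walk n5→n3 to n0
  n0: DF=∅
  n1: DF={n3,n7}
  n2: DF=∅
  n3: DF={n7}
  n4: DF={n5,n6}
  n5: DF={n7}
  n6: DF=∅
  n7: DF=∅

φ for y: defs {n0,n2,n3,n6,n7}
  DF⁺ = {n7}

Answer: ["n7"]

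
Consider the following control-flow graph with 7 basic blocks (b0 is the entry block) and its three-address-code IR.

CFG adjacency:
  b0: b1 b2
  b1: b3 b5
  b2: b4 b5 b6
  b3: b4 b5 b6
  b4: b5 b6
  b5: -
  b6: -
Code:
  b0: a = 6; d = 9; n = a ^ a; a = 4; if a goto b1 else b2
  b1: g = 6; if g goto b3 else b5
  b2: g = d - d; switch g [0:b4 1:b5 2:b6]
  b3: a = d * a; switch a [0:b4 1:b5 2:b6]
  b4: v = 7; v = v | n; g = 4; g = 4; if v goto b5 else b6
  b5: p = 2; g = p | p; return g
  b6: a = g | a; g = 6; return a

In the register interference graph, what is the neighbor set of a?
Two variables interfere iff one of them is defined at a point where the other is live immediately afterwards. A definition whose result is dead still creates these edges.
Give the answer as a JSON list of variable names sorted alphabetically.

Answer: ["d", "g", "n", "v"]

Analysis:
Per-block:
  b0: def={a,d,n} ue=∅
  b1: def={g} ue=∅
  b2: def={g} ue={d}
  b3: def={a} ue={a,d}
  b4: def={g,v} ue={n}
  b5: def={g,p} ue=∅
  b6: def={a,g} ue={a,g}

Live sets:
  b0: in=∅ out={a,d,n}
  b1: in={a,d,n} out={a,d,g,n}
  b2: in={a,d,n} out={a,g,n}
  b3: in={a,d,g,n} out={a,g,n}
  b4: in={a,n} out={a,g}
  b5: in=∅ out=∅
  b6: in={a,g} out=∅

Interfere edges:
  a↔{d,g,n,v}
  d↔{a,g,n}
  g↔{a,d,n,v}
  n↔{a,d,g,v}
  p↔∅
  v↔{a,g,n}

N(a) = ["d", "g", "n", "v"]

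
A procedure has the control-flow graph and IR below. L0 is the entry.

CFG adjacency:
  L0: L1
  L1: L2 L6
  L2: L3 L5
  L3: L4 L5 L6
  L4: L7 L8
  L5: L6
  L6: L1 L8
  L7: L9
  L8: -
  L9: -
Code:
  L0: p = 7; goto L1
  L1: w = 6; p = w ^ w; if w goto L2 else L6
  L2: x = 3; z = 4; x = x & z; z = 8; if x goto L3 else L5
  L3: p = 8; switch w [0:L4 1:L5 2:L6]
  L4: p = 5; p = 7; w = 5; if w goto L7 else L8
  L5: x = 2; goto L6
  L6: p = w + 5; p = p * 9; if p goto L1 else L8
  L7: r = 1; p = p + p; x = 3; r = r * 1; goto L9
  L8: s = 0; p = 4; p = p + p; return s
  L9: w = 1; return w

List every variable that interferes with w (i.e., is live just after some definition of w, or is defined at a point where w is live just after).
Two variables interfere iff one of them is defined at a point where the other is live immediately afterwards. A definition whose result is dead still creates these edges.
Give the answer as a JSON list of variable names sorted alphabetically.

Answer: ["p", "x", "z"]

Derivation:
Block summaries:
  L0 def {p} use ∅
  L1 def {p,w} use ∅
  L2 def {x,z} use ∅
  L3 def {p} use {w}
  L4 def {p,w} use ∅
  L5 def {x} use ∅
  L6 def {p} use {w}
  L7 def {p,r,x} use {p}
  L8 def {p,s} use ∅
  L9 def {w} use ∅

Liveness:
  L0: in=∅ out=∅
  L1: in=∅ out={w}
  L2: in={w} out={w}
  L3: in={w} out={w}
  L4: in=∅ out={p}
  L5: in={w} out={w}
  L6: in={w} out=∅
  L7: in={p} out=∅
  L8: in=∅ out=∅
  L9: in=∅ out=∅

Conflict graph:
  p↔{r,s,w}
  r↔{p,x}
  s↔{p}
  w↔{p,x,z}
  x↔{r,w,z}
  z↔{w,x}

N(w) = ["p", "x", "z"]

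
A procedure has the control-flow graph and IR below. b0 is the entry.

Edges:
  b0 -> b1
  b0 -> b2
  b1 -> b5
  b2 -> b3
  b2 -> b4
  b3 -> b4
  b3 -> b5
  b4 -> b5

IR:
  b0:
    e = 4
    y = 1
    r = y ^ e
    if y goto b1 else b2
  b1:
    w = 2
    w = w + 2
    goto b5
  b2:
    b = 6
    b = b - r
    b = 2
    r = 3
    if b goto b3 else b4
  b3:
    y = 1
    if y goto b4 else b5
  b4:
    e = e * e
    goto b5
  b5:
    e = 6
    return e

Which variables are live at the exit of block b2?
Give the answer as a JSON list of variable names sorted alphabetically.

Per-block:
  b0: {e,r,y} / ∅
  b1: {w} / ∅
  b2: {b,r} / {r}
  b3: {y} / ∅
  b4: {e} / {e}
  b5: {e} / ∅

Live sets:
  b0 li=∅ lo={e,r}
  b1 li=∅ lo=∅
  b2 li={e,r} lo={e}
  b3 li={e} lo={e}
  b4 li={e} lo=∅
  b5 li=∅ lo=∅

live-out(b2) = ["e"]

Answer: ["e"]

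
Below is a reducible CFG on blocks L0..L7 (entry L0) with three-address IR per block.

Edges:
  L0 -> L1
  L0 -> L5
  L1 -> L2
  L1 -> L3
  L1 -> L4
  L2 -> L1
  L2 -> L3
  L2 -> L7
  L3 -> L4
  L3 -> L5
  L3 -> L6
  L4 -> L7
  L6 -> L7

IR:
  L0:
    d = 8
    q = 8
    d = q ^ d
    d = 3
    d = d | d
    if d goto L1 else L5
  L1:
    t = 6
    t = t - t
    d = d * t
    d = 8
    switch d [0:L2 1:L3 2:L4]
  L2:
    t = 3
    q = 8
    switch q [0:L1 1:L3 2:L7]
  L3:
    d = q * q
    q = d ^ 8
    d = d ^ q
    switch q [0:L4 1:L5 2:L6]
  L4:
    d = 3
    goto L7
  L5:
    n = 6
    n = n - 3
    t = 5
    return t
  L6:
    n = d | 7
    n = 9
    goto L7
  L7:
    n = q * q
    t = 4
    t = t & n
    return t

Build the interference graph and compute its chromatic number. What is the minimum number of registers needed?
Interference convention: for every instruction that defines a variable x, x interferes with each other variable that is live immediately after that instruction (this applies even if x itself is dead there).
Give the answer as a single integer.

Block summaries:
  L0 def {d,q} use ∅
  L1 def {d,t} use {d}
  L2 def {q,t} use ∅
  L3 def {d,q} use {q}
  L4 def {d} use ∅
  L5 def {n,t} use ∅
  L6 def {n} use {d}
  L7 def {n,t} use {q}

Backward fixpoint:
  L0 li=∅ lo={d,q}
  L1 li={d,q} lo={d,q}
  L2 li={d} lo={d,q}
  L3 li={q} lo={d,q}
  L4 li={q} lo={q}
  L5 li=∅ lo=∅
  L6 li={d,q} lo={q}
  L7 li={q} lo=∅

Conflict graph:
  d↔{q,t}
  n↔{q,t}
  q↔{d,n,t}
  t↔{d,n,q}

Colouring:
  lower bound: {d,q,t} mutually conflict ⇒ χ ≥ 3
  3-colouring: c0={q}  c1={t}  c2={d,n}
  χ = 3

Answer: 3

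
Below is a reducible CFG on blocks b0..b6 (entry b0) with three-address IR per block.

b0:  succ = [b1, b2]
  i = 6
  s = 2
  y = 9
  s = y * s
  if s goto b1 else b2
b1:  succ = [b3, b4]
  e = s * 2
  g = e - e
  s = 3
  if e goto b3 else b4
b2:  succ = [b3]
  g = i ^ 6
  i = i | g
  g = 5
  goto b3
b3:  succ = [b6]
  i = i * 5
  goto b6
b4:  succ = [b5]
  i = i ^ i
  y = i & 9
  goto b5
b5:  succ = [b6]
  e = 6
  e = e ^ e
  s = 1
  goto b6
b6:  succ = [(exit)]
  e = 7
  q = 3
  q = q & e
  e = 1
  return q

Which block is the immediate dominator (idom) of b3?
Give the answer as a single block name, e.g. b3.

Answer: b0

Working:
idom tree: b1←b0 b2←b0 b3←b0 b4←b1 b5←b4 b6←b0
Dom∩ at merges:
  b3: preds {b1,b2}: {b0,b1} ∩ {b0,b2} = {b0}; idom=b0
  b6: preds {b3,b5}: {b0,b3} ∩ {b0,b1,b4,b5} = {b0}; idom=b0

idom(b3) = b0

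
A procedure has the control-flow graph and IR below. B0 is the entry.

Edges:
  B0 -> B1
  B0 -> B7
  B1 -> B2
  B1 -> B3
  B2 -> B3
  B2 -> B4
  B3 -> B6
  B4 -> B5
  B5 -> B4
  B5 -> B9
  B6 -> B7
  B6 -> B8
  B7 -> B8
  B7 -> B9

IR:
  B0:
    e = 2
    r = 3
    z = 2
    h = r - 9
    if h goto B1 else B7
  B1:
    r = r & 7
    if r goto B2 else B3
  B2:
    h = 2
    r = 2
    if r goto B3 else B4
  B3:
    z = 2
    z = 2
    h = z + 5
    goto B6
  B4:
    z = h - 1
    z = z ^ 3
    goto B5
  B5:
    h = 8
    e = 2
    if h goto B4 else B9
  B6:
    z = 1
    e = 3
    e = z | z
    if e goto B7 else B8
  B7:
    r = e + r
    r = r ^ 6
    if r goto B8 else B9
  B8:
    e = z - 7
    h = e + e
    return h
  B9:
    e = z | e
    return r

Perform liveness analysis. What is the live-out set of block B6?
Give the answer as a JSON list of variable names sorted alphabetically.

def/use:
  B0: {e,h,r,z} / ∅
  B1: {r} / {r}
  B2: {h,r} / ∅
  B3: {h,z} / ∅
  B4: {z} / {h}
  B5: {e,h} / ∅
  B6: {e,z} / ∅
  B7: {r} / {e,r}
  B8: {e,h} / {z}
  B9: {e} / {e,r,z}

Backward fixpoint:
  B0: in=∅ out={e,r,z}
  B1: in={r} out={r}
  B2: in=∅ out={h,r}
  B3: in={r} out={r}
  B4: in={h,r} out={r,z}
  B5: in={r,z} out={e,h,r,z}
  B6: in={r} out={e,r,z}
  B7: in={e,r,z} out={e,r,z}
  B8: in={z} out=∅
  B9: in={e,r,z} out=∅

live-out(B6) = ["e", "r", "z"]

Answer: ["e", "r", "z"]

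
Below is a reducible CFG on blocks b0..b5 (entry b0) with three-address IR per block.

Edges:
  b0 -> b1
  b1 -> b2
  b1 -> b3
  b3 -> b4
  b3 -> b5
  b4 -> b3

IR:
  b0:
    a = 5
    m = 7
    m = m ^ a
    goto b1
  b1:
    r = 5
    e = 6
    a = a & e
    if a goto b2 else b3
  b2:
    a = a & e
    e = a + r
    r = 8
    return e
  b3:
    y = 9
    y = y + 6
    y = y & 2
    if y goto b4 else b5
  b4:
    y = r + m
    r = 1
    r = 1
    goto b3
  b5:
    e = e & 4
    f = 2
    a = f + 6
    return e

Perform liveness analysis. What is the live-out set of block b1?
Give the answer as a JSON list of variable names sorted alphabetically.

Per-block:
  b0: def={a,m} ue=∅
  b1: def={a,e,r} ue={a}
  b2: def={a,e,r} ue={a,e,r}
  b3: def={y} ue=∅
  b4: def={r,y} ue={m,r}
  b5: def={a,e,f} ue={e}

Liveness:
  b0 li=∅ lo={a,m}
  b1 li={a,m} lo={a,e,m,r}
  b2 li={a,e,r} lo=∅
  b3 li={e,m,r} lo={e,m,r}
  b4 li={e,m,r} lo={e,m,r}
  b5 li={e} lo=∅

live-out(b1) = ["a", "e", "m", "r"]

Answer: ["a", "e", "m", "r"]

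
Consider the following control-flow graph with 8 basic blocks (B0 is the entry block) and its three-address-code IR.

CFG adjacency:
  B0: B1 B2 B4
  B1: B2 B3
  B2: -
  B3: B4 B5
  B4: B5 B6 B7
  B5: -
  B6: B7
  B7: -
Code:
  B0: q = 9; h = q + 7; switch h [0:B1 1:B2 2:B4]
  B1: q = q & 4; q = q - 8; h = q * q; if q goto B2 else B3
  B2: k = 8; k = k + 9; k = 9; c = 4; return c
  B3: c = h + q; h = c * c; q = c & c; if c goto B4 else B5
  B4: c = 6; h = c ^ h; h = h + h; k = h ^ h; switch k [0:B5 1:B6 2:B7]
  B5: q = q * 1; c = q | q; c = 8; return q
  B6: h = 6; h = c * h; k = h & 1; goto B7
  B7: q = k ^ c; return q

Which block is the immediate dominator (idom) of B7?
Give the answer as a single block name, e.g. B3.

idom tree: B1←B0 B2←B0 B3←B1 B4←B0 B5←B0 B6←B4 B7←B4
Dom∩ at merges:
  B2: preds {B0,B1}: {B0} ∩ {B0,B1} = {B0}; idom=B0
  B4: preds {B0,B3}: {B0} ∩ {B0,B1,B3} = {B0}; idom=B0
  B5: preds {B3,B4}: {B0,B1,B3} ∩ {B0,B4} = {B0}; idom=B0
  B7: preds {B4,B6}: {B0,B4} ∩ {B0,B4,B6} = {B0,B4}; idom=B4

idom(B7) = B4

Answer: B4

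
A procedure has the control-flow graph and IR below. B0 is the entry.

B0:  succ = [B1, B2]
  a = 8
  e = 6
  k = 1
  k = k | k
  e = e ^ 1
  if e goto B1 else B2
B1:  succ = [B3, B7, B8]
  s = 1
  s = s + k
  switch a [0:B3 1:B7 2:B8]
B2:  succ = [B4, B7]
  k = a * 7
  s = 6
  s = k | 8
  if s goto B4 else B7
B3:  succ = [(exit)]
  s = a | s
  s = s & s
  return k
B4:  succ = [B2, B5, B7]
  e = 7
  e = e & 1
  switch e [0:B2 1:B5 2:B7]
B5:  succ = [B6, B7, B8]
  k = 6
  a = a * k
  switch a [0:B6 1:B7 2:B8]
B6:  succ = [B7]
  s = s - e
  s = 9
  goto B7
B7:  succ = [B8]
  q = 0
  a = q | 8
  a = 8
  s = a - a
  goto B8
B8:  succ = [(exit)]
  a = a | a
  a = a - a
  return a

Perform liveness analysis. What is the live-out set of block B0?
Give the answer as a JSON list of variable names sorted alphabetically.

Block summaries:
  B0 def {a,e,k} use ∅
  B1 def {s} use {a,k}
  B2 def {k,s} use {a}
  B3 def {s} use {a,k,s}
  B4 def {e} use ∅
  B5 def {a,k} use {a}
  B6 def {s} use {e,s}
  B7 def {a,q,s} use ∅
  B8 def {a} use {a}

Liveness:
  live B0: ∅→{a,k}
  live B1: {a,k}→{a,k,s}
  live B2: {a}→{a,s}
  live B3: {a,k,s}→∅
  live B4: {a,s}→{a,e,s}
  live B5: {a,e,s}→{a,e,s}
  live B6: {e,s}→∅
  live B7: ∅→{a}
  live B8: {a}→∅

live-out(B0) = ["a", "k"]

Answer: ["a", "k"]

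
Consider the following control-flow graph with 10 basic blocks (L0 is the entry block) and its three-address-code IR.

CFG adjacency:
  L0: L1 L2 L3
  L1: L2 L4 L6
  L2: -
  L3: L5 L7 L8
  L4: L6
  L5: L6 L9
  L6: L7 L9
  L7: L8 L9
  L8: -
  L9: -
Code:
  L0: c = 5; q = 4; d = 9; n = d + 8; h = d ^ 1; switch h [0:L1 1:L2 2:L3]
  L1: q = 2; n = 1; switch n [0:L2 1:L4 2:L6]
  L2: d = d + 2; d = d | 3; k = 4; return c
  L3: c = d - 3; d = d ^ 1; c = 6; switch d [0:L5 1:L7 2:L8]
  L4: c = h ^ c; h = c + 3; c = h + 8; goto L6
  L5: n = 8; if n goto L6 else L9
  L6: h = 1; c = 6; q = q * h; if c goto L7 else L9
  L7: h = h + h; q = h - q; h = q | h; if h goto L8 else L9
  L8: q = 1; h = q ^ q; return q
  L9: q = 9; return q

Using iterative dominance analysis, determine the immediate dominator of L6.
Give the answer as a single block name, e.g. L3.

idom tree: L1←L0 L2←L0 L3←L0 L4←L1 L5←L3 L6←L0 L7←L0 L8←L0 L9←L0
Dom∩ at merges:
  L2: preds {L0,L1}: {L0} ∩ {L0,L1} = {L0}; idom=L0
  L6: preds {L1,L4,L5}: {L0,L1} ∩ {L0,L1,L4} ∩ {L0,L3,L5} = {L0}; idom=L0
  L7: preds {L3,L6}: {L0,L3} ∩ {L0,L6} = {L0}; idom=L0
  L8: preds {L3,L7}: {L0,L3} ∩ {L0,L7} = {L0}; idom=L0
  L9: preds {L5,L6,L7}: {L0,L3,L5} ∩ {L0,L6} ∩ {L0,L7} = {L0}; idom=L0

idom(L6) = L0

Answer: L0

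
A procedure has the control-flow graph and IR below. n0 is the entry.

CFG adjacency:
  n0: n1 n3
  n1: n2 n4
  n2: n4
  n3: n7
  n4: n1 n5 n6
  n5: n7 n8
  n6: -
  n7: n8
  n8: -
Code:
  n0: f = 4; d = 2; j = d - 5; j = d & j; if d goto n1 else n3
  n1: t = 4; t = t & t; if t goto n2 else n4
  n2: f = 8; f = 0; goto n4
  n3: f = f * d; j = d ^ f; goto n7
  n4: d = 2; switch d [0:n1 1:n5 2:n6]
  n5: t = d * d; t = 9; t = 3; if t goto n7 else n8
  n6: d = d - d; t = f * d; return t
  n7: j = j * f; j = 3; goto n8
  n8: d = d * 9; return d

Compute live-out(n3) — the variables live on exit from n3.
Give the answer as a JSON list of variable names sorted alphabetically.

Answer: ["d", "f", "j"]

Working:
def/use:
  n0: {d,f,j} / ∅
  n1: {t} / ∅
  n2: {f} / ∅
  n3: {f,j} / {d,f}
  n4: {d} / ∅
  n5: {t} / {d}
  n6: {d,t} / {d,f}
  n7: {j} / {f,j}
  n8: {d} / {d}

Live sets:
  n0 li=∅ lo={d,f,j}
  n1 li={f,j} lo={f,j}
  n2 li={j} lo={f,j}
  n3 li={d,f} lo={d,f,j}
  n4 li={f,j} lo={d,f,j}
  n5 li={d,f,j} lo={d,f,j}
  n6 li={d,f} lo=∅
  n7 li={d,f,j} lo={d}
  n8 li={d} lo=∅

live-out(n3) = ["d", "f", "j"]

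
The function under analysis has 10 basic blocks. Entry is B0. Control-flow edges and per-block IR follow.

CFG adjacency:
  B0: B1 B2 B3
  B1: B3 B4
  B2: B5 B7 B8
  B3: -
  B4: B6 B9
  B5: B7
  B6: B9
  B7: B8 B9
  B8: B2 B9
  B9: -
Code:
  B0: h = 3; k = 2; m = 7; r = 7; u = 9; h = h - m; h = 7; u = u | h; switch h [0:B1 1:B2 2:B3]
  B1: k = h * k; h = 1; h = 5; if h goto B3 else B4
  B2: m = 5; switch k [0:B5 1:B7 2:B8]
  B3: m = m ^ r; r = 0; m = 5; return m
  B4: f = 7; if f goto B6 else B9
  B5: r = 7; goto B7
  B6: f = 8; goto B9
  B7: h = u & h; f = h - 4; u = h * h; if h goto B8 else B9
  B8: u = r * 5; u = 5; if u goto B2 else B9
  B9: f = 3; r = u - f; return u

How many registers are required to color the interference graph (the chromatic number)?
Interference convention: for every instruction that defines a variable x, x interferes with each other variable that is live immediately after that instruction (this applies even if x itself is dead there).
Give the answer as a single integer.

Per-block:
  B0: {h,k,m,r,u} / ∅
  B1: {h,k} / {h,k}
  B2: {m} / {k}
  B3: {m,r} / {m,r}
  B4: {f} / ∅
  B5: {r} / ∅
  B6: {f} / ∅
  B7: {f,h,u} / {h,u}
  B8: {u} / {r}
  B9: {f,r} / {u}

Live sets:
  live B0: ∅→{h,k,m,r,u}
  live B1: {h,k,m,r,u}→{m,r,u}
  live B2: {h,k,r,u}→{h,k,r,u}
  live B3: {m,r}→∅
  live B4: {u}→{u}
  live B5: {h,k,u}→{h,k,r,u}
  live B6: {u}→{u}
  live B7: {h,k,r,u}→{h,k,r,u}
  live B8: {h,k,r}→{h,k,r,u}
  live B9: {u}→∅

Conflict graph:
  f: {h,k,r,u}
  h: {f,k,m,r,u}
  k: {f,h,m,r,u}
  m: {h,k,r,u}
  r: {f,h,k,m,u}
  u: {f,h,k,m,r}

Colouring:
  lower bound: {f,h,k,r,u} mutually conflict ⇒ χ ≥ 5
  5-colouring: r0={h}  r1={k}  r2={r}  r3={u}  r4={f,m}
  χ = 5

Answer: 5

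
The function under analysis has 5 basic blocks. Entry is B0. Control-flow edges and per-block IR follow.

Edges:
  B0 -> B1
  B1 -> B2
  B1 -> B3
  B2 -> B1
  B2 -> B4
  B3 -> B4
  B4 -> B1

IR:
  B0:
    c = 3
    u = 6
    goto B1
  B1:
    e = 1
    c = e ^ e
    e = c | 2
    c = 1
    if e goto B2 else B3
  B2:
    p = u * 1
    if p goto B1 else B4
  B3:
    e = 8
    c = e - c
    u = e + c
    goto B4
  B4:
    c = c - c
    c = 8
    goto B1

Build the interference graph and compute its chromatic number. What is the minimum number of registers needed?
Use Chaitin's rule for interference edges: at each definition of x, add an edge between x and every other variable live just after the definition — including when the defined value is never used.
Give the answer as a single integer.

Block summaries:
  B0 def {c,u} use ∅
  B1 def {c,e} use ∅
  B2 def {p} use {u}
  B3 def {c,e,u} use {c}
  B4 def {c} use {c}

Backward fixpoint:
  live B0: ∅→{u}
  live B1: {u}→{c,u}
  live B2: {c,u}→{c,u}
  live B3: {c}→{c,u}
  live B4: {c,u}→{u}

Interfere edges:
  c — {e,p,u}
  e — {c,u}
  p — {c,u}
  u — {c,e,p}

Chromatic number:
  {c,e,u} pairwise interfere (3-clique) ⇒ χ ≥ 3
  assign c→c0 e→c2 p→c2 u→c1 — no edge inside a register ⇒ χ ≤ 3
  χ = 3

Answer: 3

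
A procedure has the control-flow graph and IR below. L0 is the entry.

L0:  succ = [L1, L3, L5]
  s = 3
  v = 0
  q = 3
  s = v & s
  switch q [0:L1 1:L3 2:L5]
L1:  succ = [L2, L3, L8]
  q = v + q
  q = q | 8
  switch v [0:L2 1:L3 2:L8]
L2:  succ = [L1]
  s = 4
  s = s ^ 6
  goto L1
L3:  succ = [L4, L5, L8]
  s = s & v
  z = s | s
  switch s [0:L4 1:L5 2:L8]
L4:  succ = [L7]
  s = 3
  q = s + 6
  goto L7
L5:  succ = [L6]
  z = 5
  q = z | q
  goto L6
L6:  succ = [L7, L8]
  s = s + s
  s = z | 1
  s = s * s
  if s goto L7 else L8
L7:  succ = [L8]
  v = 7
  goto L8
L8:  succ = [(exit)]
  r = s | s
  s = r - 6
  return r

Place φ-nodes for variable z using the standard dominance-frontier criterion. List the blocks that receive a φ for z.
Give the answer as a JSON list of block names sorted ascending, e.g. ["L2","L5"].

Answer: ["L5", "L7", "L8"]

Derivation:
idom tree: L1←L0 L2←L1 L3←L0 L4←L3 L5←L0 L6←L5 L7←L0 L8←L0
Join-block Dom:
  L1: preds {L0,L2}: {L0} ∩ {L0,L1,L2} = {L0}; idom=L0
  L3: preds {L0,L1}: {L0} ∩ {L0,L1} = {L0}; idom=L0
  L5: preds {L0,L3}: {L0} ∩ {L0,L3} = {L0}; idom=L0
  L7: preds {L4,L6}: {L0,L3,L4} ∩ {L0,L5,L6} = {L0}; idom=L0
  L8: preds {L1,L3,L6,L7}: {L0,L1} ∩ {L0,L3} ∩ {L0,L5,L6} ∩ {L0,L7} = {L0}; idom=L0

Frontier:
  join L1 pred L0: · stop@L0
  join L1 pred L2: L2→L1 stop@L0
  join L3 pred L0: · stop@L0
  join L3 pred L1: L1 stop@L0
  join L5 pred L0: · stop@L0
  join L5 pred L3: L3 stop@L0
  join L7 pred L4: L4→L3 stop@L0
  join L7 pred L6: L6→L5 stop@L0
  join L8 pred L1: L1 stop@L0
  join L8 pred L3: L3 stop@L0
  join L8 pred L6: L6→L5 stop@L0
  join L8 pred L7: L7 stop@L0
  DF(L0)=∅
  DF(L1)={L1,L3,L8}
  DF(L2)={L1}
  DF(L3)={L5,L7,L8}
  DF(L4)={L7}
  DF(L5)={L7,L8}
  DF(L6)={L7,L8}
  DF(L7)={L8}
  DF(L8)=∅

φ for z: defs {L3,L5}
  DF⁺ = {L5,L7,L8}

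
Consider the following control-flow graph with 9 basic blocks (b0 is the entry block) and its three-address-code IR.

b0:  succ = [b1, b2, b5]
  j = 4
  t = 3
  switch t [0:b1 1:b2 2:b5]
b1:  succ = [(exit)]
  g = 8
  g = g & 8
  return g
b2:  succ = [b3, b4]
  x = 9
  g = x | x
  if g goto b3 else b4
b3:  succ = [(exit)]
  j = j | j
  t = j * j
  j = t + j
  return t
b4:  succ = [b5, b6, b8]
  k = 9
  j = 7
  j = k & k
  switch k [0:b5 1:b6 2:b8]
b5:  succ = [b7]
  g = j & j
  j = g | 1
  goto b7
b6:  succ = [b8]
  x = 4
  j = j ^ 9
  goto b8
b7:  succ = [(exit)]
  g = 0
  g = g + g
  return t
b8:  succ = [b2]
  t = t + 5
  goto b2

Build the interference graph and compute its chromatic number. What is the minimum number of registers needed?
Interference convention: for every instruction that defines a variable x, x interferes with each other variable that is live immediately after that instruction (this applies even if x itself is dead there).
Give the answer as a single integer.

def/use:
  b0: {j,t} / ∅
  b1: {g} / ∅
  b2: {g,x} / ∅
  b3: {j,t} / {j}
  b4: {j,k} / ∅
  b5: {g,j} / {j}
  b6: {j,x} / {j}
  b7: {g} / {t}
  b8: {t} / {t}

Backward fixpoint:
  live b0: ∅→{j,t}
  live b1: ∅→∅
  live b2: {j,t}→{j,t}
  live b3: {j}→∅
  live b4: {t}→{j,t}
  live b5: {j,t}→{t}
  live b6: {j,t}→{j,t}
  live b7: {t}→∅
  live b8: {j,t}→{j,t}

Interfere edges:
  g — {j,t}
  j — {g,k,t,x}
  k — {j,t}
  t — {g,j,k,x}
  x — {j,t}

Chromatic number:
  lower bound: {g,j,t} mutually conflict ⇒ χ ≥ 3
  assign g→c2 j→c0 k→c2 t→c1 x→c2 — no edge inside a register ⇒ χ ≤ 3
  χ = 3

Answer: 3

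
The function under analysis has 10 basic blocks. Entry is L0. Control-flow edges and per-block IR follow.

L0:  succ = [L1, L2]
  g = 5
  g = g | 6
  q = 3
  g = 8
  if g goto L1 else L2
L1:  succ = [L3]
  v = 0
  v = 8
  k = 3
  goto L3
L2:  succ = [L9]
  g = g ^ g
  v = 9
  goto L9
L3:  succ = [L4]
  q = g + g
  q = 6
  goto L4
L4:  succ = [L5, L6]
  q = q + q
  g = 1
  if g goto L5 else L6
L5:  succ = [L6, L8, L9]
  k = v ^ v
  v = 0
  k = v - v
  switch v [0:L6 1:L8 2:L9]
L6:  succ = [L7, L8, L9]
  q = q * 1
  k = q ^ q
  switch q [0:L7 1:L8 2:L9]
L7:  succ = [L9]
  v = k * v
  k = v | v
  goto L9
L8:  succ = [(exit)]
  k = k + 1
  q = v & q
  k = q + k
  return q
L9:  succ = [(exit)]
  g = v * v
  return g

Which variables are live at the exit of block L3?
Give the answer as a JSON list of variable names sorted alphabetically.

Answer: ["q", "v"]

Derivation:
def/use:
  L0 def {g,q} use ∅
  L1 def {k,v} use ∅
  L2 def {g,v} use {g}
  L3 def {q} use {g}
  L4 def {g,q} use {q}
  L5 def {k,v} use {v}
  L6 def {k,q} use {q}
  L7 def {k,v} use {k,v}
  L8 def {k,q} use {k,q,v}
  L9 def {g} use {v}

Liveness:
  L0: in=∅ out={g}
  L1: in={g} out={g,v}
  L2: in={g} out={v}
  L3: in={g,v} out={q,v}
  L4: in={q,v} out={q,v}
  L5: in={q,v} out={k,q,v}
  L6: in={q,v} out={k,q,v}
  L7: in={k,v} out={v}
  L8: in={k,q,v} out=∅
  L9: in={v} out=∅

live-out(L3) = ["q", "v"]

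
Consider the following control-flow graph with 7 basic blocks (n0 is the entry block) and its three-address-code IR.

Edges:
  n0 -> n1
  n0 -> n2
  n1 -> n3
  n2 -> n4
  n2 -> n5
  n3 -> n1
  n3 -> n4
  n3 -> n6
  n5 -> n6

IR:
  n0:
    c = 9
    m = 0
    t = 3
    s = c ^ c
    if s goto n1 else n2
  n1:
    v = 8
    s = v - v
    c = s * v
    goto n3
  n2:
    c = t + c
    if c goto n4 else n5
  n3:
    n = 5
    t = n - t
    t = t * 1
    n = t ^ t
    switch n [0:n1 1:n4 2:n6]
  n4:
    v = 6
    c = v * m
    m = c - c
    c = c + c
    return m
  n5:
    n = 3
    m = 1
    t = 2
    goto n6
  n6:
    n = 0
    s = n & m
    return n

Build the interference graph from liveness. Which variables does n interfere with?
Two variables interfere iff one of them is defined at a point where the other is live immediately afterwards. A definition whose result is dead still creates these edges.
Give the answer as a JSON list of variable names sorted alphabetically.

Answer: ["m", "s", "t"]

Working:
Per-block:
  n0 def {c,m,s,t} use ∅
  n1 def {c,s,v} use ∅
  n2 def {c} use {c,t}
  n3 def {n,t} use {t}
  n4 def {c,m,v} use {m}
  n5 def {m,n,t} use ∅
  n6 def {n,s} use {m}

Live sets:
  live n0: ∅→{c,m,t}
  live n1: {m,t}→{m,t}
  live n2: {c,m,t}→{m}
  live n3: {m,t}→{m,t}
  live n4: {m}→∅
  live n5: ∅→{m}
  live n6: {m}→∅

Conflict graph:
  c↔{m,s,t}
  m↔{c,n,s,t,v}
  n↔{m,s,t}
  s↔{c,m,n,t,v}
  t↔{c,m,n,s,v}
  v↔{m,s,t}

N(n) = ["m", "s", "t"]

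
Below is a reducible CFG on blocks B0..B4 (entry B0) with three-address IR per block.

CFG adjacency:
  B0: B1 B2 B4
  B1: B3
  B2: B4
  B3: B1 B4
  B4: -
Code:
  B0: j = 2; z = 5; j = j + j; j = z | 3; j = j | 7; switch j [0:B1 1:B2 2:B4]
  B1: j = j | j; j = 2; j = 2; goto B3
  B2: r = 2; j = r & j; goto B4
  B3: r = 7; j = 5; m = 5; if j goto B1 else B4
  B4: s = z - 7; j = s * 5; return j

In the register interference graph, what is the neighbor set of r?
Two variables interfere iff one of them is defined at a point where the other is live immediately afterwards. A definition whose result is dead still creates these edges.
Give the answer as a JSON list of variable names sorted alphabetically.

Answer: ["j", "z"]

Working:
Per-block:
  B0: {j,z} / ∅
  B1: {j} / {j}
  B2: {j,r} / {j}
  B3: {j,m,r} / ∅
  B4: {j,s} / {z}

Backward fixpoint:
  live B0: ∅→{j,z}
  live B1: {j,z}→{z}
  live B2: {j,z}→{z}
  live B3: {z}→{j,z}
  live B4: {z}→∅

Interference:
  j↔{m,r,z}
  m↔{j,z}
  r↔{j,z}
  s↔∅
  z↔{j,m,r}

N(r) = ["j", "z"]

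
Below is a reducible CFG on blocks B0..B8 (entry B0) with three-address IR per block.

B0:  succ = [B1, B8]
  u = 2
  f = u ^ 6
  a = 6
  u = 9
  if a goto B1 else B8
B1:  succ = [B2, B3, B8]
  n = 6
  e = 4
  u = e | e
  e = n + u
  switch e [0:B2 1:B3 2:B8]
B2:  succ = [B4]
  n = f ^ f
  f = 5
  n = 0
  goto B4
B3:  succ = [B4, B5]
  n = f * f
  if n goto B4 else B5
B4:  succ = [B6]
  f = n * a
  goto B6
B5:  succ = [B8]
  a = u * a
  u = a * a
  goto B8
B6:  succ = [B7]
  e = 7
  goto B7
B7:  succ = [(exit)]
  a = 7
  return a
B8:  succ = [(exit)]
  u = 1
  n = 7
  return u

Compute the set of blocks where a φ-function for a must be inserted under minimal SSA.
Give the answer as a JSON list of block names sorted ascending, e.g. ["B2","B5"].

Answer: ["B8"]

Derivation:
idom tree: B1←B0 B2←B1 B3←B1 B4←B1 B5←B3 B6←B4 B7←B6 B8←B0
Dom∩ at merges:
  B4: preds {B2,B3}: {B0,B1,B2} ∩ {B0,B1,B3} = {B0,B1}; idom=B1
  B8: preds {B0,B1,B5}: {B0} ∩ {B0,B1} ∩ {B0,B1,B3,B5} = {B0}; idom=B0

Frontier:
  B4←B2: walk B2 to B1
  B4←B3: walk B3 to B1
  B8←B0: walk · to B0
  B8←B1: walk B1 to B0
  B8←B5: walk B5→B3→B1 to B0
  DF(B0)=∅
  DF(B1)={B8}
  DF(B2)={B4}
  DF(B3)={B4,B8}
  DF(B4)=∅
  DF(B5)={B8}
  DF(B6)=∅
  DF(B7)=∅
  DF(B8)=∅

φ for a: defs {B0,B5,B7}
  DF⁺ = {B8}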